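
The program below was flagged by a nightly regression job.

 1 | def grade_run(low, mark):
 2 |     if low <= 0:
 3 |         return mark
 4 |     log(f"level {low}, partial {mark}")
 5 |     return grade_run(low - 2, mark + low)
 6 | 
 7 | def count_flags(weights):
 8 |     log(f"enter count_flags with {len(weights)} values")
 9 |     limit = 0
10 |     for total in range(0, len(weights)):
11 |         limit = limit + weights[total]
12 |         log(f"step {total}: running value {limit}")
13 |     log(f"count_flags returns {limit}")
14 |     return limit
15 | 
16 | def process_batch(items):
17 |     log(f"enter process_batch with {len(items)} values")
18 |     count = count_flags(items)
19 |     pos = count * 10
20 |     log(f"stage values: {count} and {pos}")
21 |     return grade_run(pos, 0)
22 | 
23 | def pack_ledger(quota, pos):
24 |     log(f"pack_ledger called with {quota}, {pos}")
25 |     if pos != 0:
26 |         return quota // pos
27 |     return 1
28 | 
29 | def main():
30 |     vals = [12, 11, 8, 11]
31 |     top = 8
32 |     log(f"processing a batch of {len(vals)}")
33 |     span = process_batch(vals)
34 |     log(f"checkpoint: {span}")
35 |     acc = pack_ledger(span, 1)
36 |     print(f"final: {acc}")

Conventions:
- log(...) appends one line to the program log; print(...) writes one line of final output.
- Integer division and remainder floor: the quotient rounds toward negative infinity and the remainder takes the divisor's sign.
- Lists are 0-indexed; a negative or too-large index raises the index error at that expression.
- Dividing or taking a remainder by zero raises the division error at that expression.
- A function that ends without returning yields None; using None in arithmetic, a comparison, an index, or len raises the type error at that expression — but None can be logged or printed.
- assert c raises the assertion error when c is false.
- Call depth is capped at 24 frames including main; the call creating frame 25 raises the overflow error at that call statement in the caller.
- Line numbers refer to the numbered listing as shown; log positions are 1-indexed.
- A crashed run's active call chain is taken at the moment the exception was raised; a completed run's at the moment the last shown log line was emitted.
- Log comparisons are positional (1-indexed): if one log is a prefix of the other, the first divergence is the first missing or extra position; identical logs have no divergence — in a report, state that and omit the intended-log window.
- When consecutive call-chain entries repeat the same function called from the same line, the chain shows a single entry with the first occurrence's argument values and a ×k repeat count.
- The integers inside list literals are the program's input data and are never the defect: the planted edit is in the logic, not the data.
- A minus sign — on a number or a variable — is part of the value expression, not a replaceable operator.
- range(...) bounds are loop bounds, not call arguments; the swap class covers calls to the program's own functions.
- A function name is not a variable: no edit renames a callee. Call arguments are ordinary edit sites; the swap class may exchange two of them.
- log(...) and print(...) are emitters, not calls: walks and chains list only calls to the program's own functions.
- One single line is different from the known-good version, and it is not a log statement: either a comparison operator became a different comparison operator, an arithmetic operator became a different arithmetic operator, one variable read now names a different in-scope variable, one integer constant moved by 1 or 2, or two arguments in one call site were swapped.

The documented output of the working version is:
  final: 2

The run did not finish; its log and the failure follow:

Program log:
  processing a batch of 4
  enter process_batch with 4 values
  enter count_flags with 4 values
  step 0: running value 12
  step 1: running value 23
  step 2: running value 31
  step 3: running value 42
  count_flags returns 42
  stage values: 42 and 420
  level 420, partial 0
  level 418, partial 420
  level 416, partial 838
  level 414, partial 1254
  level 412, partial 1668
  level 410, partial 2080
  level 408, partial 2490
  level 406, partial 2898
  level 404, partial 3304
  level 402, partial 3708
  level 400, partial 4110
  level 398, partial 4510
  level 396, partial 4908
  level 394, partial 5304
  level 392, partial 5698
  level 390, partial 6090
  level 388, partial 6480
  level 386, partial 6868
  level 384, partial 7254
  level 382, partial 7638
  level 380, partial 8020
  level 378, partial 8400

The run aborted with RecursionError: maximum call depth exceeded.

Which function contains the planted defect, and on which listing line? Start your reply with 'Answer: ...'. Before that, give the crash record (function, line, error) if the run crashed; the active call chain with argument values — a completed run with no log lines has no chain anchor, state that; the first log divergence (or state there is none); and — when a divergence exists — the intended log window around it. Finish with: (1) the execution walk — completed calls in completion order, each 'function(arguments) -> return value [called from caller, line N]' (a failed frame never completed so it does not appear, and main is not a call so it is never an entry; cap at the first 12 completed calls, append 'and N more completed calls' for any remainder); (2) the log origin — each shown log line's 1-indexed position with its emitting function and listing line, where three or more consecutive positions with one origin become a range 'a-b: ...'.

Answer: the defect is in process_batch at line 19.
The tell: At log position 9 the runs split — shown 'stage values: 42 and 420', but the working version logs 'stage values: 42 and 2'.
Crash: grade_run, line 5, RecursionError.
Call chain: main -> process_batch([12, 11, 8, 11]) (called at line 33) -> grade_run(420, 0) (called at line 21) -> grade_run(418, 420) (called at line 5) ×21.
First divergence: at position 9 the run shows 'stage values: 42 and 420' where the working version logs 'stage values: 42 and 2'.
Intended log window:
  7: step 3: running value 42
  8: count_flags returns 42
  9: stage values: 42 and 2
  10: level 2, partial 0
Execution walk:
  count_flags([12, 11, 8, 11]) -> 42  [called from process_batch, line 18]
Log line origins:
  1 — main, line 32
  2 — process_batch, line 17
  3 — count_flags, line 8
  4-7 — count_flags, line 12
  8 — count_flags, line 13
  9 — process_batch, line 20
  10-31 — grade_run, line 4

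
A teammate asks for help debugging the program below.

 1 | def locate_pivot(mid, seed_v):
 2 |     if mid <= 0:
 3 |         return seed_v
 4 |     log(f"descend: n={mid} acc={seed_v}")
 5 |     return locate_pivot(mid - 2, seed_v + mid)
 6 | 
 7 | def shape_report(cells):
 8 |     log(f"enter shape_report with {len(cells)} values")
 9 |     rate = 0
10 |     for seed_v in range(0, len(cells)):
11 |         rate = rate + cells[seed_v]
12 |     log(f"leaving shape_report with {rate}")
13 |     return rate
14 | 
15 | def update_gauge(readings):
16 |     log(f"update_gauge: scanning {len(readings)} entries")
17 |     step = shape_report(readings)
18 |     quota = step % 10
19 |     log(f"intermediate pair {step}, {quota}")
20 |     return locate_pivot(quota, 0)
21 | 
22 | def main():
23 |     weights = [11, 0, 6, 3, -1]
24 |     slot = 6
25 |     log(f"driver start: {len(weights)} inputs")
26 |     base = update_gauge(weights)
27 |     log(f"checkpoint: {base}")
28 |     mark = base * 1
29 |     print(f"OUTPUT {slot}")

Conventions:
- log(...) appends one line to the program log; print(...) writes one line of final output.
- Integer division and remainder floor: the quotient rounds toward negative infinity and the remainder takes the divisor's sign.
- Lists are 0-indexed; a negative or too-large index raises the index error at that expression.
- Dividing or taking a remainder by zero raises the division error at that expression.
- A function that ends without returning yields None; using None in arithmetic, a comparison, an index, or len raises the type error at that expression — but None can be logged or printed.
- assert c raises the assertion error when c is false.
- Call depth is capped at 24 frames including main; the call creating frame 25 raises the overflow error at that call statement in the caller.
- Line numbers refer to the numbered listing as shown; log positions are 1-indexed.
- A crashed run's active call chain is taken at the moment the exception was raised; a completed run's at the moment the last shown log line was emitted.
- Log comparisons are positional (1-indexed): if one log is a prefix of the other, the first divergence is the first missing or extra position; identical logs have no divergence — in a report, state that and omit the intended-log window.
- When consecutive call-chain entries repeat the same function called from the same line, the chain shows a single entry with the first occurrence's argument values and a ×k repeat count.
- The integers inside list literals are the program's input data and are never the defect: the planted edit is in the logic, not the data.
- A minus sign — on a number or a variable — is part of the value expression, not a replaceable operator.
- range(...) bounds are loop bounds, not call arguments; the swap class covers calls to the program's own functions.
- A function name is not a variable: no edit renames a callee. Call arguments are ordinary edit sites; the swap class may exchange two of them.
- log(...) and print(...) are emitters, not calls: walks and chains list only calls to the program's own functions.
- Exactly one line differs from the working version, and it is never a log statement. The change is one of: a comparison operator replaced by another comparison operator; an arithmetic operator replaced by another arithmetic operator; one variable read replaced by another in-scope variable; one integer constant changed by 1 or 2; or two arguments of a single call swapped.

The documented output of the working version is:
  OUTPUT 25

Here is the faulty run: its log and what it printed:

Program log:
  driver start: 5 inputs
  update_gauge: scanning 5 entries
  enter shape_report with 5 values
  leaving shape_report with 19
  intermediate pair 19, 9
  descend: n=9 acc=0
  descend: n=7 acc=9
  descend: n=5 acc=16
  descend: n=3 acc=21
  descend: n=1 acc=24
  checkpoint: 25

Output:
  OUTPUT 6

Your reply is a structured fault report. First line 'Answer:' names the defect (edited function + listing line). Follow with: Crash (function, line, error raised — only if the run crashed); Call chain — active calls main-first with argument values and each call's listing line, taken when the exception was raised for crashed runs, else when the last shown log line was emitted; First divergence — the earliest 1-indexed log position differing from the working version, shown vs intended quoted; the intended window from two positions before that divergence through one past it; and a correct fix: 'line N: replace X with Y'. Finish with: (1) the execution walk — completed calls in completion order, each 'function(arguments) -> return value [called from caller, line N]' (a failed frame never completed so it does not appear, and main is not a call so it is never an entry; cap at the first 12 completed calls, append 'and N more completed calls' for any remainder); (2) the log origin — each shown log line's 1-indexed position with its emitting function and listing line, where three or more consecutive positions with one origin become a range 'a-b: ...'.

Answer: the defect is in main at line 29.
Key fact: The two runs log identically and part ways only at the printed values.
Call chain: main.
First divergence: none; the two logs match at every position.
Execution walk:
  shape_report([11, 0, 6, 3, -1]) -> 19  [called from update_gauge, line 17]
  locate_pivot(-1, 25) -> 25  [called from locate_pivot, line 5]
  locate_pivot(1, 24) -> 25  [called from locate_pivot, line 5]
  locate_pivot(3, 21) -> 25  [called from locate_pivot, line 5]
  locate_pivot(5, 16) -> 25  [called from locate_pivot, line 5]
  locate_pivot(7, 9) -> 25  [called from locate_pivot, line 5]
  locate_pivot(9, 0) -> 25  [called from update_gauge, line 20]
  update_gauge([11, 0, 6, 3, -1]) -> 25  [called from main, line 26]
Log line origins:
  1: emitted by main (line 25)
  2: emitted by update_gauge (line 16)
  3: emitted by shape_report (line 8)
  4: emitted by shape_report (line 12)
  5: emitted by update_gauge (line 19)
  6-10: emitted by locate_pivot (line 4)
  11: emitted by main (line 27)
A correct fix: line 29: replace `slot` with `mark`.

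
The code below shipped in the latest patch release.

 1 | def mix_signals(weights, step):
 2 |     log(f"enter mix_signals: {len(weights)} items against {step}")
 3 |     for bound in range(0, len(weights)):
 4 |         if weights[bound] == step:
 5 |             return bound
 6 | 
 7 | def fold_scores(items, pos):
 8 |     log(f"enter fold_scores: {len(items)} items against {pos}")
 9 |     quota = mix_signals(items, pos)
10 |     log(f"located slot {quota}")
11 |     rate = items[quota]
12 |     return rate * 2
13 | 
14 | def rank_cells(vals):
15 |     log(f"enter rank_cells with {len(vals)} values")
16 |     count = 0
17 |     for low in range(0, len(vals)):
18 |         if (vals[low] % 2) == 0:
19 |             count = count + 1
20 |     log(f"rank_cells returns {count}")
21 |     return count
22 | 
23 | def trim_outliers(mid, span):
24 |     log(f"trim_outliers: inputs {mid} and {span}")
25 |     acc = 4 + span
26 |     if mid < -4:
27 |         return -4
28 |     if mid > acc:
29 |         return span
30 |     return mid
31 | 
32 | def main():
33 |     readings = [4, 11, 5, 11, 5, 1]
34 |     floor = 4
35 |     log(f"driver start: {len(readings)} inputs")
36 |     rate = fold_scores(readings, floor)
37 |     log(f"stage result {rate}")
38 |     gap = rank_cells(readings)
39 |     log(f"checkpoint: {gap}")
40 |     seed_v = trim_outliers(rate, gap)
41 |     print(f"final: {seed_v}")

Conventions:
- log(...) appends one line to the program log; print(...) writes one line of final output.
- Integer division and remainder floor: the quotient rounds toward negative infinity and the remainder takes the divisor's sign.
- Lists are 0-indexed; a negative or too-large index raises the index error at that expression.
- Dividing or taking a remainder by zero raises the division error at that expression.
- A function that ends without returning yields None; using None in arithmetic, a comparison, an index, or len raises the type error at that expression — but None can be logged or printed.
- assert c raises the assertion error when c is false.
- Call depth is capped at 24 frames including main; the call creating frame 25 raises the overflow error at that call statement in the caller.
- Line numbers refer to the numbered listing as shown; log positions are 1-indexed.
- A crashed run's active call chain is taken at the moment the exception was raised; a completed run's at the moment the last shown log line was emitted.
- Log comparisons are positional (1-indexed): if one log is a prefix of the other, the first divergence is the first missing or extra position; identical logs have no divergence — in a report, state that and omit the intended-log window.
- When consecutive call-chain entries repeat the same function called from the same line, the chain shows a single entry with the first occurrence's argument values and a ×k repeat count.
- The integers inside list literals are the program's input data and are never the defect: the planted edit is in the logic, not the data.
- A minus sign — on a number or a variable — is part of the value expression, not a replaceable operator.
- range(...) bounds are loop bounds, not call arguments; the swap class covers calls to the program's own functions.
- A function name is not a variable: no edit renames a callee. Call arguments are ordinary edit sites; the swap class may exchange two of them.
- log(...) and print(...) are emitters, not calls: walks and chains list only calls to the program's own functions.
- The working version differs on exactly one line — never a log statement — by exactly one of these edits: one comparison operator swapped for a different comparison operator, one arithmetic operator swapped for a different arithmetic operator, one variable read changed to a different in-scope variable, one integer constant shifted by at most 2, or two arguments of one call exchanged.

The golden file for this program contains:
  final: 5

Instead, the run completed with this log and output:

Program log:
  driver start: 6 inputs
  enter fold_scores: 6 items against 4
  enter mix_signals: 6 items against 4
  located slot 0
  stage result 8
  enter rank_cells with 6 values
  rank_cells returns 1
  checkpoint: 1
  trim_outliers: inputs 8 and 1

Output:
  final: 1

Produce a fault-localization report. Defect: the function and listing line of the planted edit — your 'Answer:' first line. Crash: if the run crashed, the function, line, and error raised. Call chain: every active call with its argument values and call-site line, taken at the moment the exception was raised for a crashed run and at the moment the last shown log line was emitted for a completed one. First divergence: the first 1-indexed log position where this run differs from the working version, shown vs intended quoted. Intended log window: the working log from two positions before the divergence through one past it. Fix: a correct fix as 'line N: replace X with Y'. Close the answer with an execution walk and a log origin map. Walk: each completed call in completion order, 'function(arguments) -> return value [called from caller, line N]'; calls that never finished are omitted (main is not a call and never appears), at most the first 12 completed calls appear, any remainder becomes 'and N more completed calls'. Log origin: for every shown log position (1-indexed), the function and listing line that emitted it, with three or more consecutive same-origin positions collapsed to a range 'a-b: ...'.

Answer: the defect is in trim_outliers at line 29.
Key observation: No log line changed; the fault shows up purely in the output.
Call chain: main -> trim_outliers(8, 1) (called at line 40).
First divergence: none — the logs agree in full.
Execution walk:
  mix_signals([4, 11, 5, 11, 5, 1], 4) -> 0  [called from fold_scores, line 9]
  fold_scores([4, 11, 5, 11, 5, 1], 4) -> 8  [called from main, line 36]
  rank_cells([4, 11, 5, 11, 5, 1]) -> 1  [called from main, line 38]
  trim_outliers(8, 1) -> 1  [called from main, line 40]
Origin of each log line:
  1 — main, line 35
  2 — fold_scores, line 8
  3 — mix_signals, line 2
  4 — fold_scores, line 10
  5 — main, line 37
  6 — rank_cells, line 15
  7 — rank_cells, line 20
  8 — main, line 39
  9 — trim_outliers, line 24
A correct fix: line 29: replace `span` with `acc`.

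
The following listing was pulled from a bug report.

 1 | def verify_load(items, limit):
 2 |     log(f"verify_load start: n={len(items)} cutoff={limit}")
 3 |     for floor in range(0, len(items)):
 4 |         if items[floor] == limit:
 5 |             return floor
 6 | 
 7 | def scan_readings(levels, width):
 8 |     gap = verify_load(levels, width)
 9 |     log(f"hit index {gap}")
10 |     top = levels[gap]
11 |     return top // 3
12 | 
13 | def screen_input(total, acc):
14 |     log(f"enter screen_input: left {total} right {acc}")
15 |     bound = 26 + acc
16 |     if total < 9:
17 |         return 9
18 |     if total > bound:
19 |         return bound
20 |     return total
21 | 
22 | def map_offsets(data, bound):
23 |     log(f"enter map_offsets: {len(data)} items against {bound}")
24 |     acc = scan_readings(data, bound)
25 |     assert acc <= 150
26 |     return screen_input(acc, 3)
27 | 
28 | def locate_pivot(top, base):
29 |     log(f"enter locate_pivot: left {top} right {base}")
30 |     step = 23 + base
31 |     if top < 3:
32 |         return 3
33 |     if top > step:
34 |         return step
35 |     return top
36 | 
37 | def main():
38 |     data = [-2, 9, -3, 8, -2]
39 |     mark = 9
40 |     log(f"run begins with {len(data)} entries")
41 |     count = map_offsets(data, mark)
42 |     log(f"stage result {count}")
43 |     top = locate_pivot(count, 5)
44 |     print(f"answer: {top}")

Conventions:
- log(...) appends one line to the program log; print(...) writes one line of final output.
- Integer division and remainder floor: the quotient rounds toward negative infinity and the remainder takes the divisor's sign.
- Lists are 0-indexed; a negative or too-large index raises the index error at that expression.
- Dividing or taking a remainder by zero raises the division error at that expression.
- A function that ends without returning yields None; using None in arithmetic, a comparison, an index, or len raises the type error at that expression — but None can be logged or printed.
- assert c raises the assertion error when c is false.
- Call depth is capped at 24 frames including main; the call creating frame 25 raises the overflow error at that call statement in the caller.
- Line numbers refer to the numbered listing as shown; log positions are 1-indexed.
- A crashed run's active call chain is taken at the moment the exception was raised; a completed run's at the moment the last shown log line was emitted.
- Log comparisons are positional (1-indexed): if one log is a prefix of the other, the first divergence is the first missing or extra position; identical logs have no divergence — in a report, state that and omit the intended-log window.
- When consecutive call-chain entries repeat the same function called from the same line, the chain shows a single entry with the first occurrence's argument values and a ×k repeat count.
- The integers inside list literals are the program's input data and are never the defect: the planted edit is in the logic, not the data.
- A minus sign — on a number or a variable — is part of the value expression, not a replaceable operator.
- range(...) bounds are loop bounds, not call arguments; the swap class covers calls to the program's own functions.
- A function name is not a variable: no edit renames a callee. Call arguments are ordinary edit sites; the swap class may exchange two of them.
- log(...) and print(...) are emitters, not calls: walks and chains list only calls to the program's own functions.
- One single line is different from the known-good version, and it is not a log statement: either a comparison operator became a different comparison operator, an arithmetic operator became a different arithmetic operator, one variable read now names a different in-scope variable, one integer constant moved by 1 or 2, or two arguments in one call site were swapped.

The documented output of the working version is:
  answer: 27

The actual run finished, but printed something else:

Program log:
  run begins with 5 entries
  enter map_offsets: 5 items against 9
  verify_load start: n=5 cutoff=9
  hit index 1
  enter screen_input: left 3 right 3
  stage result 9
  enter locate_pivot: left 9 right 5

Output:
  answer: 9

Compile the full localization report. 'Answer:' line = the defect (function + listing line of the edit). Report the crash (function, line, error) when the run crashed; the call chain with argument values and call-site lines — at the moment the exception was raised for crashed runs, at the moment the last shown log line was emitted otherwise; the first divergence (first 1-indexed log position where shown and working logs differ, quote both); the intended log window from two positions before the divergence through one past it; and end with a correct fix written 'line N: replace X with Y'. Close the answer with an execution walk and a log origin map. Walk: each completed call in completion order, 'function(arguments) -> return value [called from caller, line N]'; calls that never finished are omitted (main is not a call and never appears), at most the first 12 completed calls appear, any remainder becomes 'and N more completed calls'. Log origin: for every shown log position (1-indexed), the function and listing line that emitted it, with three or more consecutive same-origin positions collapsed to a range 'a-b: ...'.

Answer: the defect is in scan_readings at line 11.
Core observation: Log line 5 is where behavior first shows: 'enter screen_input: left 3 right 3' appears instead of 'enter screen_input: left 27 right 3'.
Call chain: main -> locate_pivot(9, 5) (called at line 43).
First divergence: position 5 — the shown line 'enter screen_input: left 3 right 3' should read 'enter screen_input: left 27 right 3'.
Intended log window:
  3: verify_load start: n=5 cutoff=9
  4: hit index 1
  5: enter screen_input: left 27 right 3
  6: stage result 27
Execution walk:
  verify_load([-2, 9, -3, 8, -2], 9) -> 1  [called from scan_readings, line 8]
  scan_readings([-2, 9, -3, 8, -2], 9) -> 3  [called from map_offsets, line 24]
  screen_input(3, 3) -> 9  [called from map_offsets, line 26]
  map_offsets([-2, 9, -3, 8, -2], 9) -> 9  [called from main, line 41]
  locate_pivot(9, 5) -> 9  [called from main, line 43]
Origin of each log line:
  1: from main, line 40
  2: from map_offsets, line 23
  3: from verify_load, line 2
  4: from scan_readings, line 9
  5: from screen_input, line 14
  6: from main, line 42
  7: from locate_pivot, line 29
A correct fix: line 11: replace `//` with `*`.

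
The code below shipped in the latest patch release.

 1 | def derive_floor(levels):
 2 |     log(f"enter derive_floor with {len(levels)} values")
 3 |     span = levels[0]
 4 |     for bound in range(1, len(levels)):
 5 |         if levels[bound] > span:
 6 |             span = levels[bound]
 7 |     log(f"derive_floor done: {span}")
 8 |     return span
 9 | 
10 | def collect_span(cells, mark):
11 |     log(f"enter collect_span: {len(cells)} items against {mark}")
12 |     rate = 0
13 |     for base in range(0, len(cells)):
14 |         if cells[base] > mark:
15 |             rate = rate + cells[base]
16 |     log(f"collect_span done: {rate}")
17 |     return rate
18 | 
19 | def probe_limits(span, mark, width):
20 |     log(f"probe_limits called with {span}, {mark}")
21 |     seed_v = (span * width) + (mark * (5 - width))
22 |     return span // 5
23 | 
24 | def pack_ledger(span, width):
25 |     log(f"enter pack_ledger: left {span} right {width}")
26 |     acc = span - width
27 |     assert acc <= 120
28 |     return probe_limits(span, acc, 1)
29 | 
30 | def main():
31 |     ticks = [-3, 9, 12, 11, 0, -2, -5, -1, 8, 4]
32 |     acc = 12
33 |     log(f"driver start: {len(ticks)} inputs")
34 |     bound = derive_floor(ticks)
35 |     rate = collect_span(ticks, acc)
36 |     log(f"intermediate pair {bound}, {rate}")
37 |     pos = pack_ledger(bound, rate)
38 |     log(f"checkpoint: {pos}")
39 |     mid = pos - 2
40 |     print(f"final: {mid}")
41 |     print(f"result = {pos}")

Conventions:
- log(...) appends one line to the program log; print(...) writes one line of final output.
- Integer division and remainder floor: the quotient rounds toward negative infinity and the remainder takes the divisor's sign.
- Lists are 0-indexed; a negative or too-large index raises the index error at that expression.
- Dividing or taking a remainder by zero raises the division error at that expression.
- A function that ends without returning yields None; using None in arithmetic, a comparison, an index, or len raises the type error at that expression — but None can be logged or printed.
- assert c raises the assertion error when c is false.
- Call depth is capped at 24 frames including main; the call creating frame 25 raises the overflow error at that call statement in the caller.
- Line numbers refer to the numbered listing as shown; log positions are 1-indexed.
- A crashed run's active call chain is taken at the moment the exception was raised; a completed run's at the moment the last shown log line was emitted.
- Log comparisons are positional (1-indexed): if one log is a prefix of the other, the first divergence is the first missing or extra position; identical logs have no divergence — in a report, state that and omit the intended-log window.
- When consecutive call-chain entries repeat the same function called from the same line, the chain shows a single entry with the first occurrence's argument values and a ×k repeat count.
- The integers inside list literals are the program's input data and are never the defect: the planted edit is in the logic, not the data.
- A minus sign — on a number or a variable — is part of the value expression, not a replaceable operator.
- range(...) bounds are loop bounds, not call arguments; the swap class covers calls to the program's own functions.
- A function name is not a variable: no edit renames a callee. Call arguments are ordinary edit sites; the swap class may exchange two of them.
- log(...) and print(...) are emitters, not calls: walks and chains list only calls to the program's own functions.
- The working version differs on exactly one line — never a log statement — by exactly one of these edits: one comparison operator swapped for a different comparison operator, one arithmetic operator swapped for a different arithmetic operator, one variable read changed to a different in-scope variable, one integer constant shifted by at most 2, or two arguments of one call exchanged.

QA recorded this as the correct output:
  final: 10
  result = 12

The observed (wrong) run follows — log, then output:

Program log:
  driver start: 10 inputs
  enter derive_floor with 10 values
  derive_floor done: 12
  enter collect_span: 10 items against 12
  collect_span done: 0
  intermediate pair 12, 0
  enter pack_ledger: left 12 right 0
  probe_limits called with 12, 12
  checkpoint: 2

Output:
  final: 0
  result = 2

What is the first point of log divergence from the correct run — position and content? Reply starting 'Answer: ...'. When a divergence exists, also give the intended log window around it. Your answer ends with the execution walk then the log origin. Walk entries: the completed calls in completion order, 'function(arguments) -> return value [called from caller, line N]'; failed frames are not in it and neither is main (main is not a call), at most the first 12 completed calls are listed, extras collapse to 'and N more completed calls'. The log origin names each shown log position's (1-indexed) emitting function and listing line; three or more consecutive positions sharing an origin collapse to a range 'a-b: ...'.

Answer: at position 9 the run shows 'checkpoint: 2' where the working version logs 'checkpoint: 12'.
Intended log window:
  7: enter pack_ledger: left 12 right 0
  8: probe_limits called with 12, 12
  9: checkpoint: 12
Execution walk:
  derive_floor([-3, 9, 12, 11, 0, -2, -5, -1, 8, 4]) -> 12  [called from main, line 34]
  collect_span([-3, 9, 12, 11, 0, -2, -5, -1, 8, 4], 12) -> 0  [called from main, line 35]
  probe_limits(12, 12, 1) -> 2  [called from pack_ledger, line 28]
  pack_ledger(12, 0) -> 2  [called from main, line 37]
Origin of each log line:
  1: logged in main at line 33
  2: logged in derive_floor at line 2
  3: logged in derive_floor at line 7
  4: logged in collect_span at line 11
  5: logged in collect_span at line 16
  6: logged in main at line 36
  7: logged in pack_ledger at line 25
  8: logged in probe_limits at line 20
  9: logged in main at line 38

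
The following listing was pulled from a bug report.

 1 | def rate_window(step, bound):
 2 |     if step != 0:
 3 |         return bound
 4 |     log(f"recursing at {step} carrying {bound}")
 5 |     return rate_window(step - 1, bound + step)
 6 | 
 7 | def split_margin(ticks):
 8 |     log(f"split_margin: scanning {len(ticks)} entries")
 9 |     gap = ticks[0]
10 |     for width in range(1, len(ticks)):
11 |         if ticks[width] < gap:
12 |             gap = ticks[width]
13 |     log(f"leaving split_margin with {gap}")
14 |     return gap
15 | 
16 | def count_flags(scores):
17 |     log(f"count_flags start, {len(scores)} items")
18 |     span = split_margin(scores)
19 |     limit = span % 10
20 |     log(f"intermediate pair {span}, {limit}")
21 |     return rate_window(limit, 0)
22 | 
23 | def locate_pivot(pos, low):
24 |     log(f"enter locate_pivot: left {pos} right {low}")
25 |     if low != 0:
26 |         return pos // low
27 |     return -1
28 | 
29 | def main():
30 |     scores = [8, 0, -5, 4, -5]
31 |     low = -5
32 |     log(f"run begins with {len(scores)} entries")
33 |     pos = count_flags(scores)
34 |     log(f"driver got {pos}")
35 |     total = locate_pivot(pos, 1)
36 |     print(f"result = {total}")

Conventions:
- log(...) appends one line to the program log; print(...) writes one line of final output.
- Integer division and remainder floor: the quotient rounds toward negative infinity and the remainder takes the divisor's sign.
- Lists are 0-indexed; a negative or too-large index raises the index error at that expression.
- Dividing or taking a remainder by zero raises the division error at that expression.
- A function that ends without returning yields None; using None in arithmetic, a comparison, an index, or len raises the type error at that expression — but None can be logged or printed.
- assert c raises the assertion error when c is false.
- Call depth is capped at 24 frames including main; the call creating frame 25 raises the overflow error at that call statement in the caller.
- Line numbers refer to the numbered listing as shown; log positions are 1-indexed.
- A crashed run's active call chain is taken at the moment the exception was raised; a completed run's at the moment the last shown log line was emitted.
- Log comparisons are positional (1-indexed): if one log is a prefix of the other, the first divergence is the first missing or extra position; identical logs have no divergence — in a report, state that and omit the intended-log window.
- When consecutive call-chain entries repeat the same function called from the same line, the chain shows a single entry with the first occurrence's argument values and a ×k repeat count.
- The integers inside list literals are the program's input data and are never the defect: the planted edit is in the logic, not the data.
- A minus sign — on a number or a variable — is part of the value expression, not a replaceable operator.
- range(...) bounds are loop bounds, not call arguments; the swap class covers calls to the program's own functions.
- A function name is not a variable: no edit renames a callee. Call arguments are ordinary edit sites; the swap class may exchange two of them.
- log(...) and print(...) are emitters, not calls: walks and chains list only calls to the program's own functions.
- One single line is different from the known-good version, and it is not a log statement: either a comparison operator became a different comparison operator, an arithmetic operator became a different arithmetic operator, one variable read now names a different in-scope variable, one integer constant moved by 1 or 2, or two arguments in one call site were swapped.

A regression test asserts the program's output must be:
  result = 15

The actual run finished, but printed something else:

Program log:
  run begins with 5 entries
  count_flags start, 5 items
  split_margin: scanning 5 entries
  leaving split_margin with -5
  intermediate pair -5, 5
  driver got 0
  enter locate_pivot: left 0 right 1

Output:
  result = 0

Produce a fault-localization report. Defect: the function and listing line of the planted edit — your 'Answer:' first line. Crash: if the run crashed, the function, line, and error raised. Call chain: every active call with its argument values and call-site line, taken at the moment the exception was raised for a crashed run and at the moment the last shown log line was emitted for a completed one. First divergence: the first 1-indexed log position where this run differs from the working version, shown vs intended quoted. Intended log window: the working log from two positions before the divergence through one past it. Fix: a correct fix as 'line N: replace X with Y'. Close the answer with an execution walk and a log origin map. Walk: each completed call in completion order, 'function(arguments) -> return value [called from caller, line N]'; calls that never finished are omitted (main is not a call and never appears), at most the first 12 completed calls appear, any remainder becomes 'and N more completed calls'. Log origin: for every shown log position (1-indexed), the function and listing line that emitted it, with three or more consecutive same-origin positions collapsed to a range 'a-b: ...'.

Answer: the defect is in rate_window at line 2.
Core observation: The earliest visible damage is log position 6 — 'driver got 0' rather than the intended 'recursing at 5 carrying 0'.
Call chain: main -> locate_pivot(0, 1) (called at line 35).
First divergence: position 6 — shown 'driver got 0', intended 'recursing at 5 carrying 0'.
Intended log window:
  4: leaving split_margin with -5
  5: intermediate pair -5, 5
  6: recursing at 5 carrying 0
  7: recursing at 4 carrying 5
Execution walk:
  split_margin([8, 0, -5, 4, -5]) -> -5  [called from count_flags, line 18]
  rate_window(5, 0) -> 0  [called from count_flags, line 21]
  count_flags([8, 0, -5, 4, -5]) -> 0  [called from main, line 33]
  locate_pivot(0, 1) -> 0  [called from main, line 35]
Log origins:
  1: from main, line 32
  2: from count_flags, line 17
  3: from split_margin, line 8
  4: from split_margin, line 13
  5: from count_flags, line 20
  6: from main, line 34
  7: from locate_pivot, line 24
A correct fix: line 2: replace `!=` with `<=`.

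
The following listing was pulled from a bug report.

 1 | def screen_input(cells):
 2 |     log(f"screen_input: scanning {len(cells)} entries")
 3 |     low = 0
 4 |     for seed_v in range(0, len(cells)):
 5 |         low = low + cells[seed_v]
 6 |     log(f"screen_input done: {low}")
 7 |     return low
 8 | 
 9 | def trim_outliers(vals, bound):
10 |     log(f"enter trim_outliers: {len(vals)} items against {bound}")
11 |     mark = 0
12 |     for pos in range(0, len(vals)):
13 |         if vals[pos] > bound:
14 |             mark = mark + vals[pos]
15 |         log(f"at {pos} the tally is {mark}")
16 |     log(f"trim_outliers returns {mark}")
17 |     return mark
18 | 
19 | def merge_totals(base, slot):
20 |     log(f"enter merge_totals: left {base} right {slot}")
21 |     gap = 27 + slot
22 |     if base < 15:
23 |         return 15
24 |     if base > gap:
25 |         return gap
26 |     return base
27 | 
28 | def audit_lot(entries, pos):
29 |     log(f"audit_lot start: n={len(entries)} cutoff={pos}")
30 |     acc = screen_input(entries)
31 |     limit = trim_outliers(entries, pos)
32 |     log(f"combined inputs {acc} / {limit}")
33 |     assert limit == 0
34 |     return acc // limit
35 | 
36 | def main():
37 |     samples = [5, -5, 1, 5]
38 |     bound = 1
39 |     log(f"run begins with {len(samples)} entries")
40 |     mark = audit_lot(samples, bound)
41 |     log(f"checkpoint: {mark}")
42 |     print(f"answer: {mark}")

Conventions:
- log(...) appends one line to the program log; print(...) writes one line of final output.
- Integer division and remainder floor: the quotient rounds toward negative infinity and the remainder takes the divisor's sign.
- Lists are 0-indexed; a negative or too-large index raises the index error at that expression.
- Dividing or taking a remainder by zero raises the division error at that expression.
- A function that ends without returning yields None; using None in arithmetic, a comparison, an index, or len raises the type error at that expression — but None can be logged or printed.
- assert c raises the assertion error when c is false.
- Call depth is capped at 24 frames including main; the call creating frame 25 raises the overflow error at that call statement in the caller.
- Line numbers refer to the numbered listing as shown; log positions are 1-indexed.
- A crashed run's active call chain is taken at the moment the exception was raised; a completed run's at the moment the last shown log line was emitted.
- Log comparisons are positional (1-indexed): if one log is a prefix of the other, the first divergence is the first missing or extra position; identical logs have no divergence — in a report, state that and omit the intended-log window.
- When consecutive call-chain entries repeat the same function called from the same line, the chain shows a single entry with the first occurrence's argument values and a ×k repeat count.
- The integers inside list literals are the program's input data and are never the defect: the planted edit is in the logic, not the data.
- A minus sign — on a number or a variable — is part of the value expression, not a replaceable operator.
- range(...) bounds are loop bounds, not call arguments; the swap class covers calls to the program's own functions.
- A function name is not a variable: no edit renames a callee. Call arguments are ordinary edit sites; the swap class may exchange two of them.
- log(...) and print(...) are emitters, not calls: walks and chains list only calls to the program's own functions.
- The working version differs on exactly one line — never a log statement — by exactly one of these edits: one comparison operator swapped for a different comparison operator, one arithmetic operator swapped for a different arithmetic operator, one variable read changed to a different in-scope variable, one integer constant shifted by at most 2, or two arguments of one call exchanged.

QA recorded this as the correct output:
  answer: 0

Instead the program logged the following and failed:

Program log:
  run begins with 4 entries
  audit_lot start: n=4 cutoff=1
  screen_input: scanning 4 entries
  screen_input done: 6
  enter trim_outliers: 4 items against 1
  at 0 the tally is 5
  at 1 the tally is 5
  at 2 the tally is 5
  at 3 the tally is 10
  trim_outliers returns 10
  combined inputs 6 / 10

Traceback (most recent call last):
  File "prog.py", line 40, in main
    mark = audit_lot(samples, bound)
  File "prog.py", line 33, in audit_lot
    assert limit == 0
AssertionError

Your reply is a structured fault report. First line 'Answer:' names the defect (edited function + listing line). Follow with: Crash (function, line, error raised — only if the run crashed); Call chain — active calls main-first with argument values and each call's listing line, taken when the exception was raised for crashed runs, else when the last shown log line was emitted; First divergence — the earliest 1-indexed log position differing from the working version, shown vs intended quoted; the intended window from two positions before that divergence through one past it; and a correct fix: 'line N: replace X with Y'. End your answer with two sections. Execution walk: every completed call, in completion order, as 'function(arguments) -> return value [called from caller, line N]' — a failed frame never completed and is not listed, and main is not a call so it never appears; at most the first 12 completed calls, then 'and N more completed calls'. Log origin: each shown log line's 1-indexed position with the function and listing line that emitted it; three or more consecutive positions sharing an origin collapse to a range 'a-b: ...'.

Answer: the defect is in audit_lot at line 33.
Key observation: A complete run would log 'checkpoint: 0' next, but this one stopped at 11 lines.
Crash: audit_lot, line 33, AssertionError.
Call chain: main -> audit_lot([5, -5, 1, 5], 1) (called at line 40).
First divergence: position 12; the shown log stops at 11 lines while the working version next logs 'checkpoint: 0'.
Intended log window:
  10: trim_outliers returns 10
  11: combined inputs 6 / 10
  12: checkpoint: 0
Execution walk:
  screen_input([5, -5, 1, 5]) -> 6  [called from audit_lot, line 30]
  trim_outliers([5, -5, 1, 5], 1) -> 10  [called from audit_lot, line 31]
Origin of each log line:
  1 — main, line 39
  2 — audit_lot, line 29
  3 — screen_input, line 2
  4 — screen_input, line 6
  5 — trim_outliers, line 10
  6-9 — trim_outliers, line 15
  10 — trim_outliers, line 16
  11 — audit_lot, line 32
A correct fix: line 33: replace `==` with `>`.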